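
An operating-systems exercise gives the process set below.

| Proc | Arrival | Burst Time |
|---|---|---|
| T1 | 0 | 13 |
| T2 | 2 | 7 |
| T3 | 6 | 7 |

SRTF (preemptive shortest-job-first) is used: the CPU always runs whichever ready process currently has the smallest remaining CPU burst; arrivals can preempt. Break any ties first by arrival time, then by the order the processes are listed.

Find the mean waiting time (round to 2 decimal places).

Gantt: | T1 0-2 | T2 2-9 | T3 9-16 | T1 16-27 |
Completion: T1=27  T2=9  T3=16
Turnaround (C−A): T1=27  T2=7  T3=10
Waiting times: T1=14, T2=0, T3=3
Average waiting = (14+0+3) / 3 = 17/3 = 5.67

5.67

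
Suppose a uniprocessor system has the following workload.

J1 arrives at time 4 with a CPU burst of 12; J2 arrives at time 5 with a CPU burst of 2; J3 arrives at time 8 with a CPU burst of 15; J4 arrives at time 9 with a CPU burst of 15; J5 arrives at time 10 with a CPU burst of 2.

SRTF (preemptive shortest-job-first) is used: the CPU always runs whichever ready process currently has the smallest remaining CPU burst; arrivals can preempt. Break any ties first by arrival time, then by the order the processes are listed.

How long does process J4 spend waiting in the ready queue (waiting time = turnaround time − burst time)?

Timeline: | idle 0-4 | J1 4-5 | J2 5-7 | J1 7-10 | J5 10-12 | J1 12-20 | J3 20-35 | J4 35-50 |
Completion: J1=20  J2=7  J3=35  J4=50  J5=12
Waiting(J4) = turnaround − burst = 41 − 15 = 26

26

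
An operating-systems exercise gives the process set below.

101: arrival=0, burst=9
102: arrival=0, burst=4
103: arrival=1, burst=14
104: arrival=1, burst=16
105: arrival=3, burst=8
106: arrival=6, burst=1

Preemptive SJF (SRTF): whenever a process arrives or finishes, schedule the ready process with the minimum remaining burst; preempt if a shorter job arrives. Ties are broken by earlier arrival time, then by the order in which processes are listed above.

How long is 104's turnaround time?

Schedule: | 102 0-4 | 105 4-6 | 106 6-7 | 105 7-13 | 101 13-22 | 103 22-36 | 104 36-52 |
Completion: 101=22  102=4  103=36  104=52  105=13  106=7
Turnaround (C−A): 101=22  102=4  103=35  104=51  105=10  106=1
Turnaround(104) = completion − arrival = 52 − 1 = 51

51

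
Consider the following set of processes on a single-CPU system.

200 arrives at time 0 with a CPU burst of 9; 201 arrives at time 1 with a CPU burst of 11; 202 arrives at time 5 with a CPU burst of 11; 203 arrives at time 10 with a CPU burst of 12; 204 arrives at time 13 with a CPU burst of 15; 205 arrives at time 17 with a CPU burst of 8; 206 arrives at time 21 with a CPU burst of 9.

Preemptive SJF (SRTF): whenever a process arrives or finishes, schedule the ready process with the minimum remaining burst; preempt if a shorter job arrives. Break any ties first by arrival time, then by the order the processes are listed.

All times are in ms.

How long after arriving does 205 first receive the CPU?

Gantt: | 200 0-9 | 201 9-20 | 205 20-28 | 206 28-37 | 202 37-48 | 203 48-60 | 204 60-75 |
Completion: 200=9  201=20  202=48  203=60  204=75  205=28  206=37
Turnaround (C−A): 200=9  201=19  202=43  203=50  204=62  205=11  206=16
Response(205) = first start − arrival = 20 − 17 = 3

3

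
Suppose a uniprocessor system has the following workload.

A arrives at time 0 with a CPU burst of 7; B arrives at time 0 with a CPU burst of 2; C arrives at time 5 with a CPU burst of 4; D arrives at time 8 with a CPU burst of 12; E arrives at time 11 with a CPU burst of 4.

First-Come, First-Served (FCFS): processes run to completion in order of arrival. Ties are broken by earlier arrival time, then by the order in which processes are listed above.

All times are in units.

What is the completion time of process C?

Gantt: | A 0-7 | B 7-9 | C 9-13 | D 13-25 | E 25-29 |
Completion: A=7  B=9  C=13  D=25  E=29
Turnaround (C−A): A=7  B=9  C=8  D=17  E=18

13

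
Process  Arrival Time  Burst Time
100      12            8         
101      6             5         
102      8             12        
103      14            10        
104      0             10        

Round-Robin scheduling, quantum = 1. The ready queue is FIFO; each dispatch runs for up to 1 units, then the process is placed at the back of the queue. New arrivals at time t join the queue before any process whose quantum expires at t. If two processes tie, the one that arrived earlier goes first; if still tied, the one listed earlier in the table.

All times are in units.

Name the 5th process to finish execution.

Timeline: | 104 0-6 | 101 6-7 | 104 7-8 | 101 8-9 | 102 9-10 | 104 10-11 | 101 11-12 | 102 12-13 | 104 13-14 | 100 14-15 | 101 15-16 | 102 16-17 | 103 17-18 | 104 18-19 | 100 19-20 | 101 20-21 | 102 21-22 | 103 22-23 | 100 23-24 | 102 24-25 | 103 25-26 | 100 26-27 | 102 27-28 | 103 28-29 | 100 29-30 | 102 30-31 | 103 31-32 | 100 32-33 | 102 33-34 | 103 34-35 | 100 35-36 | 102 36-37 | 103 37-38 | 100 38-39 | 102 39-40 | 103 40-41 | 102 41-42 | 103 42-43 | 102 43-44 | 103 44-45 |
Completion: 100=39  101=21  102=44  103=45  104=19
Finish order: 104 → 101 → 100 → 102 → 103

103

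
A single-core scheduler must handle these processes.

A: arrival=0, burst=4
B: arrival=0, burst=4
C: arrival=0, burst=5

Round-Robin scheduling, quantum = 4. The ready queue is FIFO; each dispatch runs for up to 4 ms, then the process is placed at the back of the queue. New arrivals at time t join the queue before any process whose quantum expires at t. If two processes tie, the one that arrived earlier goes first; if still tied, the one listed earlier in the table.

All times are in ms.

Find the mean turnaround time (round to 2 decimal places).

8.33

Gantt: | A 0-4 | B 4-8 | C 8-13 |
Completion: A=4  B=8  C=13
Turnaround (C−A): A=4  B=8  C=13
Turnaround times: A=4, B=8, C=13
Average turnaround = (4+8+13) / 3 = 25/3 = 8.33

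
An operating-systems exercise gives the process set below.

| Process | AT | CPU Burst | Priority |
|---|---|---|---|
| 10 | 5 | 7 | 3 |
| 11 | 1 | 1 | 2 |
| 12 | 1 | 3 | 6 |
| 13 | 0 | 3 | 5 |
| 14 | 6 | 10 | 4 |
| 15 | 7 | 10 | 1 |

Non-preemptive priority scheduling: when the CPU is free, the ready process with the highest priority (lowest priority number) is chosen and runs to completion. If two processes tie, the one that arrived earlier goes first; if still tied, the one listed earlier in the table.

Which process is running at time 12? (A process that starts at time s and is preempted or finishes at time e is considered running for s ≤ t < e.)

Schedule: | 13 0-3 | 11 3-4 | 12 4-7 | 15 7-17 | 10 17-24 | 14 24-34 |
Completion: 10=24  11=4  12=7  13=3  14=34  15=17
Turnaround (C−A): 10=19  11=3  12=6  13=3  14=28  15=10

15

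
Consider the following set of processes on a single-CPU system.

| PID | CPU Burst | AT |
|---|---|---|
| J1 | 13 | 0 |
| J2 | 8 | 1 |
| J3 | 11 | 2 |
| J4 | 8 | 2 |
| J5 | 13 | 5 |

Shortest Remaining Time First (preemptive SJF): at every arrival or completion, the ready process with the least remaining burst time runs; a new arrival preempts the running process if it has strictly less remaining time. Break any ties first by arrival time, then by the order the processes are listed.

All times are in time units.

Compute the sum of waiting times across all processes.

84

Timeline: | J1 0-1 | J2 1-9 | J4 9-17 | J3 17-28 | J1 28-40 | J5 40-53 |
Completion: J1=40  J2=9  J3=28  J4=17  J5=53
Waiting = turnaround − burst: J1=27, J2=0, J3=15, J4=7, J5=35
Total waiting = 27 + 0 + 15 + 7 + 35 = 84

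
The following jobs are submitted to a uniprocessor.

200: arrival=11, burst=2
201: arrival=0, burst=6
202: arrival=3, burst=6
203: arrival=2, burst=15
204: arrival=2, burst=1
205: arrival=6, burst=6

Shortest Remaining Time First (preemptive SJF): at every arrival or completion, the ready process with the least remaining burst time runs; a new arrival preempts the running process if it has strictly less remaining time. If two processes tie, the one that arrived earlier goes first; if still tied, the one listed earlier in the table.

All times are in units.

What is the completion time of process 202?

13

Schedule: | 201 0-2 | 204 2-3 | 201 3-7 | 202 7-13 | 200 13-15 | 205 15-21 | 203 21-36 |
Completion: 200=15  201=7  202=13  203=36  204=3  205=21
Turnaround (C−A): 200=4  201=7  202=10  203=34  204=1  205=15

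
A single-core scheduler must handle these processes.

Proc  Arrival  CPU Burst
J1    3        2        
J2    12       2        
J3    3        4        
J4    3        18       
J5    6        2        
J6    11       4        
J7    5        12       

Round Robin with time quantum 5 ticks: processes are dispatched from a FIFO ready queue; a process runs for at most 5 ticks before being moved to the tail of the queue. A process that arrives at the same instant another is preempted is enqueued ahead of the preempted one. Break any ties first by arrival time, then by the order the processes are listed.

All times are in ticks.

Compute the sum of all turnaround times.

135

Gantt: | idle 0-3 | J1 3-5 | J3 5-9 | J4 9-14 | J7 14-19 | J5 19-21 | J6 21-25 | J2 25-27 | J4 27-32 | J7 32-37 | J4 37-42 | J7 42-44 | J4 44-47 |
Completion: J1=5  J2=27  J3=9  J4=47  J5=21  J6=25  J7=44
Turnaround (C−A): J1=2  J2=15  J3=6  J4=44  J5=15  J6=14  J7=39
Turnaround = completion − arrival: J1=2, J2=15, J3=6, J4=44, J5=15, J6=14, J7=39
Total turnaround = 2 + 15 + 6 + 44 + 15 + 14 + 39 = 135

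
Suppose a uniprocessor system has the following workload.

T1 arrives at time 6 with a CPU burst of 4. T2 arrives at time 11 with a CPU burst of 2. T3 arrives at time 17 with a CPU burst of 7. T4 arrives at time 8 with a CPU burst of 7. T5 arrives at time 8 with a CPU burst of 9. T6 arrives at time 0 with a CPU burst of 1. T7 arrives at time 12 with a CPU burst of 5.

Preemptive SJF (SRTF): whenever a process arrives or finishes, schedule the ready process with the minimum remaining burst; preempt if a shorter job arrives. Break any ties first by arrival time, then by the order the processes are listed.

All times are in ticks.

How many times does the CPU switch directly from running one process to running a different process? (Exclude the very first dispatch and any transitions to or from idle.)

Schedule: | T6 0-1 | idle 1-6 | T1 6-10 | T4 10-11 | T2 11-13 | T7 13-18 | T4 18-24 | T3 24-31 | T5 31-40 |
Completion: T1=10  T2=13  T3=31  T4=24  T5=40  T6=1  T7=18

6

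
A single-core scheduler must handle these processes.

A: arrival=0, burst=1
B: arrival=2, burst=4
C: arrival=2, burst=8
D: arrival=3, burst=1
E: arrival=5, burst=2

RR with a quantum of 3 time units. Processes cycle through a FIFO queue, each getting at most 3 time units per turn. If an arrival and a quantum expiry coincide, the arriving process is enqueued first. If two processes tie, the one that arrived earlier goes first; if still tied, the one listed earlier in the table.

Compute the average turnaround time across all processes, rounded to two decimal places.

Timeline: | A 0-1 | idle 1-2 | B 2-5 | C 5-8 | D 8-9 | E 9-11 | B 11-12 | C 12-17 |
Completion: A=1  B=12  C=17  D=9  E=11
Turnaround (C−A): A=1  B=10  C=15  D=6  E=6
Turnaround times: A=1, B=10, C=15, D=6, E=6
Average turnaround = (1+10+15+6+6) / 5 = 38/5 = 7.60

7.60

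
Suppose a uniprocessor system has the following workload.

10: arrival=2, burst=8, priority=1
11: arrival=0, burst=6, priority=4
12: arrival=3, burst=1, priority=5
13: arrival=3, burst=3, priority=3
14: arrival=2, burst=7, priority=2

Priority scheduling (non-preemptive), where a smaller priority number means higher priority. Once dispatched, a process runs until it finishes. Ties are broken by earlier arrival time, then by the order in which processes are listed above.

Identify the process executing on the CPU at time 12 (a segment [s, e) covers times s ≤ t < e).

10

Schedule: | 11 0-6 | 10 6-14 | 14 14-21 | 13 21-24 | 12 24-25 |
Completion: 10=14  11=6  12=25  13=24  14=21
Turnaround (C−A): 10=12  11=6  12=22  13=21  14=19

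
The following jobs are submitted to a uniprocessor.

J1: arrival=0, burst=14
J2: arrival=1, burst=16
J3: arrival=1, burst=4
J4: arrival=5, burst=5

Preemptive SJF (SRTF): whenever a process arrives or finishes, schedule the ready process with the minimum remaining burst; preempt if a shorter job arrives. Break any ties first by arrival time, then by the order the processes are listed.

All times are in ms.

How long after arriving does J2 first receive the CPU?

Gantt: | J1 0-1 | J3 1-5 | J4 5-10 | J1 10-23 | J2 23-39 |
Completion: J1=23  J2=39  J3=5  J4=10
Turnaround (C−A): J1=23  J2=38  J3=4  J4=5
Response(J2) = first start − arrival = 23 − 1 = 22

22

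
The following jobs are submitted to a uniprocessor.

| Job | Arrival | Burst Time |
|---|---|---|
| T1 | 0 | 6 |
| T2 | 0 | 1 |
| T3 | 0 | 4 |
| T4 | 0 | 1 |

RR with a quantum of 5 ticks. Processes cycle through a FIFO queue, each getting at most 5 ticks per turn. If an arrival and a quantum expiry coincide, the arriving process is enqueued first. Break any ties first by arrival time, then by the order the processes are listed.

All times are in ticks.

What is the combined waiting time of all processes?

Gantt: | T1 0-5 | T2 5-6 | T3 6-10 | T4 10-11 | T1 11-12 |
Completion: T1=12  T2=6  T3=10  T4=11
Turnaround (C−A): T1=12  T2=6  T3=10  T4=11
Waiting = turnaround − burst: T1=6, T2=5, T3=6, T4=10
Total waiting = 6 + 5 + 6 + 10 = 27

27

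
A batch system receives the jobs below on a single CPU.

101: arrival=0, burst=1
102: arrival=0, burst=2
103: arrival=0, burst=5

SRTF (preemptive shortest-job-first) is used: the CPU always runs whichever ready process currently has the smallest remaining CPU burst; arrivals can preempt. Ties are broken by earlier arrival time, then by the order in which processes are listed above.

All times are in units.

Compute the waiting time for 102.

1

Gantt: | 101 0-1 | 102 1-3 | 103 3-8 |
Completion: 101=1  102=3  103=8
Waiting(102) = turnaround − burst = 3 − 2 = 1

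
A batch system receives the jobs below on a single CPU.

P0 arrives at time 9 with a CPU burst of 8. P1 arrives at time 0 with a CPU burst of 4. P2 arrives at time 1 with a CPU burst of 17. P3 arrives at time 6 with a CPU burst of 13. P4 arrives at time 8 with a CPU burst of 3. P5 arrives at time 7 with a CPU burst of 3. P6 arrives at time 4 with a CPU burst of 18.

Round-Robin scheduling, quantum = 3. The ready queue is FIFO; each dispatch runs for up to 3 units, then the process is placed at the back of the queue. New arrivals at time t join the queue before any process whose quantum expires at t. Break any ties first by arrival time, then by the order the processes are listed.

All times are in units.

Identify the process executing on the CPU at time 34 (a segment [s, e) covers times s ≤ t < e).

P0

Gantt: | P1 0-3 | P2 3-6 | P1 6-7 | P6 7-10 | P3 10-13 | P2 13-16 | P5 16-19 | P4 19-22 | P0 22-25 | P6 25-28 | P3 28-31 | P2 31-34 | P0 34-37 | P6 37-40 | P3 40-43 | P2 43-46 | P0 46-48 | P6 48-51 | P3 51-54 | P2 54-57 | P6 57-60 | P3 60-61 | P2 61-63 | P6 63-66 |
Completion: P0=48  P1=7  P2=63  P3=61  P4=22  P5=19  P6=66
Turnaround (C−A): P0=39  P1=7  P2=62  P3=55  P4=14  P5=12  P6=62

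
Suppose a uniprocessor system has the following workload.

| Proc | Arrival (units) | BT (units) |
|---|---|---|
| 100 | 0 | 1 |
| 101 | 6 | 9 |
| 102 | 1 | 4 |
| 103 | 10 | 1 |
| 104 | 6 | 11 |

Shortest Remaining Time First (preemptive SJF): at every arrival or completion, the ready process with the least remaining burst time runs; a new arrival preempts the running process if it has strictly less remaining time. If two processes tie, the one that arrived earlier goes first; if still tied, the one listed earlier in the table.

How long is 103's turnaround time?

1

Gantt: | 100 0-1 | 102 1-5 | idle 5-6 | 101 6-10 | 103 10-11 | 101 11-16 | 104 16-27 |
Completion: 100=1  101=16  102=5  103=11  104=27
Turnaround (C−A): 100=1  101=10  102=4  103=1  104=21
Turnaround(103) = completion − arrival = 11 − 10 = 1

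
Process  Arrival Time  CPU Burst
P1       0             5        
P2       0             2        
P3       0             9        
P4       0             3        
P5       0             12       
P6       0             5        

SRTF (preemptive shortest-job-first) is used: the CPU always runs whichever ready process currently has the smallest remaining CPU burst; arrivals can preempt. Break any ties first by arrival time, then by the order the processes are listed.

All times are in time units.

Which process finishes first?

Timeline: | P2 0-2 | P4 2-5 | P1 5-10 | P6 10-15 | P3 15-24 | P5 24-36 |
Completion: P1=10  P2=2  P3=24  P4=5  P5=36  P6=15
Turnaround (C−A): P1=10  P2=2  P3=24  P4=5  P5=36  P6=15
Finish order: P2 → P4 → P1 → P6 → P3 → P5

P2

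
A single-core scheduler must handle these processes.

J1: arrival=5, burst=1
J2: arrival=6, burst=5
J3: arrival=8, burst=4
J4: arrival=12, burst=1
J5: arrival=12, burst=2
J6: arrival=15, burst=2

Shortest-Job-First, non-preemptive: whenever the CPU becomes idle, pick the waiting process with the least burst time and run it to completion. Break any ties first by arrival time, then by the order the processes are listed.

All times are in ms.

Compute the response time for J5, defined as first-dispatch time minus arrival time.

Timeline: | idle 0-5 | J1 5-6 | J2 6-11 | J3 11-15 | J4 15-16 | J5 16-18 | J6 18-20 |
Completion: J1=6  J2=11  J3=15  J4=16  J5=18  J6=20
Response(J5) = first start − arrival = 16 − 12 = 4

4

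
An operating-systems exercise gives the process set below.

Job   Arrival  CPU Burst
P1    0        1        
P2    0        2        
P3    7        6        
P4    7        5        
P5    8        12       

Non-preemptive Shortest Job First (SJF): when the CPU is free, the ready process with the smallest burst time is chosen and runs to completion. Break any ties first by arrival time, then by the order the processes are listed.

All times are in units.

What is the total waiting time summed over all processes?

Timeline: | P1 0-1 | P2 1-3 | idle 3-7 | P4 7-12 | P3 12-18 | P5 18-30 |
Completion: P1=1  P2=3  P3=18  P4=12  P5=30
Waiting = turnaround − burst: P1=0, P2=1, P3=5, P4=0, P5=10
Total waiting = 0 + 1 + 5 + 0 + 10 = 16

16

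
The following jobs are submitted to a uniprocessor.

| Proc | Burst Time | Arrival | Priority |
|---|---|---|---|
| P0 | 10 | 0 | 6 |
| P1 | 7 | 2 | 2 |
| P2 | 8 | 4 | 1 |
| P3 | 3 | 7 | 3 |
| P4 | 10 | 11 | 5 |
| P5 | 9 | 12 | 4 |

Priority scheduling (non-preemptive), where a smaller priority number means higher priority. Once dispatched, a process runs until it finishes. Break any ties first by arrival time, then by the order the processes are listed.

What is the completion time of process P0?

10

Gantt: | P0 0-10 | P2 10-18 | P1 18-25 | P3 25-28 | P5 28-37 | P4 37-47 |
Completion: P0=10  P1=25  P2=18  P3=28  P4=47  P5=37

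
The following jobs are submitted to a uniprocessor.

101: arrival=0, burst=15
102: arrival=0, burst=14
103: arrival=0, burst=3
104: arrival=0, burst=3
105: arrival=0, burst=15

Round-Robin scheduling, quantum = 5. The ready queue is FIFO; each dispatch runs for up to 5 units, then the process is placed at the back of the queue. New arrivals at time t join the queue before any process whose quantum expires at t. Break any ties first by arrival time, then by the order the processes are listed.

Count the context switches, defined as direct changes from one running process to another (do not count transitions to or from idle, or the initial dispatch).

10

Timeline: | 101 0-5 | 102 5-10 | 103 10-13 | 104 13-16 | 105 16-21 | 101 21-26 | 102 26-31 | 105 31-36 | 101 36-41 | 102 41-45 | 105 45-50 |
Completion: 101=41  102=45  103=13  104=16  105=50
Turnaround (C−A): 101=41  102=45  103=13  104=16  105=50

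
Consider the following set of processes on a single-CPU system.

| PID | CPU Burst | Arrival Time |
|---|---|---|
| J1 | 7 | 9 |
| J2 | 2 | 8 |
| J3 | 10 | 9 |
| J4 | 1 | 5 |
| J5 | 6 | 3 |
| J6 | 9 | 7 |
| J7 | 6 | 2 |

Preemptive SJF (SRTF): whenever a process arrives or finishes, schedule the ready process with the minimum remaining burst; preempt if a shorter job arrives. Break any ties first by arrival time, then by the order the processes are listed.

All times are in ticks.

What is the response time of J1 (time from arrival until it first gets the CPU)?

Schedule: | idle 0-2 | J7 2-5 | J4 5-6 | J7 6-9 | J2 9-11 | J5 11-17 | J1 17-24 | J6 24-33 | J3 33-43 |
Completion: J1=24  J2=11  J3=43  J4=6  J5=17  J6=33  J7=9
Turnaround (C−A): J1=15  J2=3  J3=34  J4=1  J5=14  J6=26  J7=7
Response(J1) = first start − arrival = 17 − 9 = 8

8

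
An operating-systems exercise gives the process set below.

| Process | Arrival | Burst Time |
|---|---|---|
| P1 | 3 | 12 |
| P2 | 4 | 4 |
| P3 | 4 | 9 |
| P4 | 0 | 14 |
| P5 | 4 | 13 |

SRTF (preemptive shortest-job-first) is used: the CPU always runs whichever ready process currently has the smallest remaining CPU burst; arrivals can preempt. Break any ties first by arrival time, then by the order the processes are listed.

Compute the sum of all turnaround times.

128

Schedule: | P4 0-4 | P2 4-8 | P3 8-17 | P4 17-27 | P1 27-39 | P5 39-52 |
Completion: P1=39  P2=8  P3=17  P4=27  P5=52
Turnaround (C−A): P1=36  P2=4  P3=13  P4=27  P5=48
Turnaround = completion − arrival: P1=36, P2=4, P3=13, P4=27, P5=48
Total turnaround = 36 + 4 + 13 + 27 + 48 = 128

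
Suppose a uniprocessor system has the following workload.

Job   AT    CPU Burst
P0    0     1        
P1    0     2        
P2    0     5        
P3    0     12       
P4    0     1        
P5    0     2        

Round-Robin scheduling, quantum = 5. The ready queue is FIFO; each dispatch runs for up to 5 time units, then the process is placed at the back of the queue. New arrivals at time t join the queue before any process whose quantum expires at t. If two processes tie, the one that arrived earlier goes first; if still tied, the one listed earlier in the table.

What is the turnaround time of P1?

3

Gantt: | P0 0-1 | P1 1-3 | P2 3-8 | P3 8-13 | P4 13-14 | P5 14-16 | P3 16-23 |
Completion: P0=1  P1=3  P2=8  P3=23  P4=14  P5=16
Turnaround (C−A): P0=1  P1=3  P2=8  P3=23  P4=14  P5=16
Turnaround(P1) = completion − arrival = 3 − 0 = 3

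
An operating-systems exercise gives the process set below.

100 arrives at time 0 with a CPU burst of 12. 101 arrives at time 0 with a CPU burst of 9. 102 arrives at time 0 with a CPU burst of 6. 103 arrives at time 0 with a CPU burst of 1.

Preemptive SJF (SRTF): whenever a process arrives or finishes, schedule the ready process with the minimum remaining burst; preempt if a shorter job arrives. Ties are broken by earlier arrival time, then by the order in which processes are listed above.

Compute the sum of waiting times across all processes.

24

Schedule: | 103 0-1 | 102 1-7 | 101 7-16 | 100 16-28 |
Completion: 100=28  101=16  102=7  103=1
Turnaround (C−A): 100=28  101=16  102=7  103=1
Waiting = turnaround − burst: 100=16, 101=7, 102=1, 103=0
Total waiting = 16 + 7 + 1 + 0 = 24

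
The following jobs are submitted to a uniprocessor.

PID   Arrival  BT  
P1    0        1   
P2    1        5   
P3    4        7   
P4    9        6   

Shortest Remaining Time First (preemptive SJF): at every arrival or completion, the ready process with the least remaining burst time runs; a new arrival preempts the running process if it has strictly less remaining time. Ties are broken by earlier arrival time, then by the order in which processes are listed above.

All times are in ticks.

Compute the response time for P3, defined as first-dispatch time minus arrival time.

2

Schedule: | P1 0-1 | P2 1-6 | P3 6-13 | P4 13-19 |
Completion: P1=1  P2=6  P3=13  P4=19
Response(P3) = first start − arrival = 6 − 4 = 2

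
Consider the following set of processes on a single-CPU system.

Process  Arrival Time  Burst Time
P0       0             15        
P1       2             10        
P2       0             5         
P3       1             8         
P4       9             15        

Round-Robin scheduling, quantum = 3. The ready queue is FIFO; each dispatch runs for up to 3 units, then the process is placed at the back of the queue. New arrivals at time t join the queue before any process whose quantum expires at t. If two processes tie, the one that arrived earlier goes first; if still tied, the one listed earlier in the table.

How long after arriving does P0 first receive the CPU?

Timeline: | P0 0-3 | P2 3-6 | P3 6-9 | P1 9-12 | P0 12-15 | P2 15-17 | P4 17-20 | P3 20-23 | P1 23-26 | P0 26-29 | P4 29-32 | P3 32-34 | P1 34-37 | P0 37-40 | P4 40-43 | P1 43-44 | P0 44-47 | P4 47-53 |
Completion: P0=47  P1=44  P2=17  P3=34  P4=53
Turnaround (C−A): P0=47  P1=42  P2=17  P3=33  P4=44
Response(P0) = first start − arrival = 0 − 0 = 0

0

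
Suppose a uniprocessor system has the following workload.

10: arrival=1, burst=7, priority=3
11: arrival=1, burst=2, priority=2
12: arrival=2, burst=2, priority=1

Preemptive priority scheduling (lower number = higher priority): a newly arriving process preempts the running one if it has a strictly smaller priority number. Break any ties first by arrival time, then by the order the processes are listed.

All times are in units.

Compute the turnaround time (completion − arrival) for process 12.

Schedule: | idle 0-1 | 11 1-2 | 12 2-4 | 11 4-5 | 10 5-12 |
Completion: 10=12  11=5  12=4
Turnaround (C−A): 10=11  11=4  12=2
Turnaround(12) = completion − arrival = 4 − 2 = 2

2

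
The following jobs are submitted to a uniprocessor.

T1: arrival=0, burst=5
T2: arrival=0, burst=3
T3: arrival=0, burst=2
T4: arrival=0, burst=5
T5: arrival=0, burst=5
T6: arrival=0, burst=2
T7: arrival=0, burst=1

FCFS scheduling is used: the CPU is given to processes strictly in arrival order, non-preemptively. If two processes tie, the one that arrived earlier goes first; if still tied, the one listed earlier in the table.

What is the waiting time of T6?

Schedule: | T1 0-5 | T2 5-8 | T3 8-10 | T4 10-15 | T5 15-20 | T6 20-22 | T7 22-23 |
Completion: T1=5  T2=8  T3=10  T4=15  T5=20  T6=22  T7=23
Waiting(T6) = turnaround − burst = 22 − 2 = 20

20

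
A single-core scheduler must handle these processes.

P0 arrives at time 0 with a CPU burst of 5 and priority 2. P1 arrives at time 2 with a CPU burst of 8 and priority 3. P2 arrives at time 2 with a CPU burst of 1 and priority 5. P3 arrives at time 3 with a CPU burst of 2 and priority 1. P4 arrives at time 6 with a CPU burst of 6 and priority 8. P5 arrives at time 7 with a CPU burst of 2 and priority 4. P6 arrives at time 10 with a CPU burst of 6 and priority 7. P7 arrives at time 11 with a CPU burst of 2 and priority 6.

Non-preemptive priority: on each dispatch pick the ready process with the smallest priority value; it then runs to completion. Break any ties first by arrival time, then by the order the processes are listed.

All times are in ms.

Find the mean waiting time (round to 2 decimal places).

8.38

Timeline: | P0 0-5 | P3 5-7 | P1 7-15 | P5 15-17 | P2 17-18 | P7 18-20 | P6 20-26 | P4 26-32 |
Completion: P0=5  P1=15  P2=18  P3=7  P4=32  P5=17  P6=26  P7=20
Turnaround (C−A): P0=5  P1=13  P2=16  P3=4  P4=26  P5=10  P6=16  P7=9
Waiting times: P0=0, P1=5, P2=15, P3=2, P4=20, P5=8, P6=10, P7=7
Average waiting = (0+5+15+2+20+8+10+7) / 8 = 67/8 = 8.38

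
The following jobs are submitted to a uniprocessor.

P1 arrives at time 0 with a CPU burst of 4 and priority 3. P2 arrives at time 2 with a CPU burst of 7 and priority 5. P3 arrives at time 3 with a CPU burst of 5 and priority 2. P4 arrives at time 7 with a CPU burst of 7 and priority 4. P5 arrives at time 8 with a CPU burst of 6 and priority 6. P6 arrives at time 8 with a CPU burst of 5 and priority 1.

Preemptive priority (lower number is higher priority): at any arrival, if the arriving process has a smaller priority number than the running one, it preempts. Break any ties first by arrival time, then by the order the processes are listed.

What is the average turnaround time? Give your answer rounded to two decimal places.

15.00

Gantt: | P1 0-3 | P3 3-8 | P6 8-13 | P1 13-14 | P4 14-21 | P2 21-28 | P5 28-34 |
Completion: P1=14  P2=28  P3=8  P4=21  P5=34  P6=13
Turnaround times: P1=14, P2=26, P3=5, P4=14, P5=26, P6=5
Average turnaround = (14+26+5+14+26+5) / 6 = 90/6 = 15.00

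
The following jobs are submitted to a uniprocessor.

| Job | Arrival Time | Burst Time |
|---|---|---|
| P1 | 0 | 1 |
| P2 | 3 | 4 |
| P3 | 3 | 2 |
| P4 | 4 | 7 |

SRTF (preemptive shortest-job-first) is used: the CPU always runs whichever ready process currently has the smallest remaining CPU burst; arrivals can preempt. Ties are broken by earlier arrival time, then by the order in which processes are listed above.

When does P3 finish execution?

Timeline: | P1 0-1 | idle 1-3 | P3 3-5 | P2 5-9 | P4 9-16 |
Completion: P1=1  P2=9  P3=5  P4=16
Turnaround (C−A): P1=1  P2=6  P3=2  P4=12

5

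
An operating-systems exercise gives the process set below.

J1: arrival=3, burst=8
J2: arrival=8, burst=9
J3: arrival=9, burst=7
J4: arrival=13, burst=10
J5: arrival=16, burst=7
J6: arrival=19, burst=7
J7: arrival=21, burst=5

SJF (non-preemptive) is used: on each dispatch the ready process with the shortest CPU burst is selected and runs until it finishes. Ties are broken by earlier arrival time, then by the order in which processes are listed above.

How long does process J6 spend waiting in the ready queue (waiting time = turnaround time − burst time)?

11

Timeline: | idle 0-3 | J1 3-11 | J3 11-18 | J5 18-25 | J7 25-30 | J6 30-37 | J2 37-46 | J4 46-56 |
Completion: J1=11  J2=46  J3=18  J4=56  J5=25  J6=37  J7=30
Waiting(J6) = turnaround − burst = 18 − 7 = 11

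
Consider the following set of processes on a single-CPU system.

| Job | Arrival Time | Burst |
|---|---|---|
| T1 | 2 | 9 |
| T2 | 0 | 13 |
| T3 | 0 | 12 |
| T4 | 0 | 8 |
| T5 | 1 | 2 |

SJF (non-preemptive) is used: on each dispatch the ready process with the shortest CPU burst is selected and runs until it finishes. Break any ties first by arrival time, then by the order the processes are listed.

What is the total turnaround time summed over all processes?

Schedule: | T4 0-8 | T5 8-10 | T1 10-19 | T3 19-31 | T2 31-44 |
Completion: T1=19  T2=44  T3=31  T4=8  T5=10
Turnaround = completion − arrival: T1=17, T2=44, T3=31, T4=8, T5=9
Total turnaround = 17 + 44 + 31 + 8 + 9 = 109

109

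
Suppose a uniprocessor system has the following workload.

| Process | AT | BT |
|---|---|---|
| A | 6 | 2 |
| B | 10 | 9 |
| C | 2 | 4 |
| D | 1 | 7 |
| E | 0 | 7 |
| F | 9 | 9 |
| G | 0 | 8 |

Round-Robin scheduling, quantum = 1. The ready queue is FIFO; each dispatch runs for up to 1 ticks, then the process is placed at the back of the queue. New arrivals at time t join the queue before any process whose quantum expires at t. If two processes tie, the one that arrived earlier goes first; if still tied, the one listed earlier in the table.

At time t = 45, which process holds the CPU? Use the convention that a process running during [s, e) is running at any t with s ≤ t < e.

Schedule: | E 0-1 | G 1-2 | D 2-3 | E 3-4 | C 4-5 | G 5-6 | D 6-7 | E 7-8 | C 8-9 | A 9-10 | G 10-11 | D 11-12 | E 12-13 | F 13-14 | C 14-15 | B 15-16 | A 16-17 | G 17-18 | D 18-19 | E 19-20 | F 20-21 | C 21-22 | B 22-23 | G 23-24 | D 24-25 | E 25-26 | F 26-27 | B 27-28 | G 28-29 | D 29-30 | E 30-31 | F 31-32 | B 32-33 | G 33-34 | D 34-35 | F 35-36 | B 36-37 | G 37-38 | F 38-39 | B 39-40 | F 40-41 | B 41-42 | F 42-43 | B 43-44 | F 44-45 | B 45-46 |
Completion: A=17  B=46  C=22  D=35  E=31  F=45  G=38

B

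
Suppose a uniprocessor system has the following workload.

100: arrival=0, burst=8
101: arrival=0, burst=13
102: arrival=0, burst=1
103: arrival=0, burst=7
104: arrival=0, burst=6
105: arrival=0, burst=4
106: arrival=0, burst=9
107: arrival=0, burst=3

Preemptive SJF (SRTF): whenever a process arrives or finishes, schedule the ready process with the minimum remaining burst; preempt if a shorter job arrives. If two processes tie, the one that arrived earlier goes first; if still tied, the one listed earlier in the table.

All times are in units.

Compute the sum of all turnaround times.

Schedule: | 102 0-1 | 107 1-4 | 105 4-8 | 104 8-14 | 103 14-21 | 100 21-29 | 106 29-38 | 101 38-51 |
Completion: 100=29  101=51  102=1  103=21  104=14  105=8  106=38  107=4
Turnaround = completion − arrival: 100=29, 101=51, 102=1, 103=21, 104=14, 105=8, 106=38, 107=4
Total turnaround = 29 + 51 + 1 + 21 + 14 + 8 + 38 + 4 = 166

166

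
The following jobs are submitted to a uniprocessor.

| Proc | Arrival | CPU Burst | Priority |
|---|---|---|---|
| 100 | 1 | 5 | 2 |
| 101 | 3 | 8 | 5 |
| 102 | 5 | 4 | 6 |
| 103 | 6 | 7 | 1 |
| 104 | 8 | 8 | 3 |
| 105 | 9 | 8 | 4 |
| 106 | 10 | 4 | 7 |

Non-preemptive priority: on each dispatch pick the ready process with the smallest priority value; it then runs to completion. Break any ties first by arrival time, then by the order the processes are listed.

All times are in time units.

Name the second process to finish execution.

103

Schedule: | idle 0-1 | 100 1-6 | 103 6-13 | 104 13-21 | 105 21-29 | 101 29-37 | 102 37-41 | 106 41-45 |
Completion: 100=6  101=37  102=41  103=13  104=21  105=29  106=45
Turnaround (C−A): 100=5  101=34  102=36  103=7  104=13  105=20  106=35
Finish order: 100 → 103 → 104 → 105 → 101 → 102 → 106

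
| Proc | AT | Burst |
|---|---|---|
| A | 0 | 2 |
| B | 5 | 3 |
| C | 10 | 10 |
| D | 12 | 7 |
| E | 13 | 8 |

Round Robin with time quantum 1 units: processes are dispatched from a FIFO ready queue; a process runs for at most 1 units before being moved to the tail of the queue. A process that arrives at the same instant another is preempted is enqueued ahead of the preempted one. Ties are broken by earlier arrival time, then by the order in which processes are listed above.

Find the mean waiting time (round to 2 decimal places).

Timeline: | A 0-2 | idle 2-5 | B 5-8 | idle 8-10 | C 10-12 | D 12-13 | C 13-14 | E 14-15 | D 15-16 | C 16-17 | E 17-18 | D 18-19 | C 19-20 | E 20-21 | D 21-22 | C 22-23 | E 23-24 | D 24-25 | C 25-26 | E 26-27 | D 27-28 | C 28-29 | E 29-30 | D 30-31 | C 31-32 | E 32-33 | C 33-34 | E 34-35 |
Completion: A=2  B=8  C=34  D=31  E=35
Waiting times: A=0, B=0, C=14, D=12, E=14
Average waiting = (0+0+14+12+14) / 5 = 40/5 = 8.00

8.00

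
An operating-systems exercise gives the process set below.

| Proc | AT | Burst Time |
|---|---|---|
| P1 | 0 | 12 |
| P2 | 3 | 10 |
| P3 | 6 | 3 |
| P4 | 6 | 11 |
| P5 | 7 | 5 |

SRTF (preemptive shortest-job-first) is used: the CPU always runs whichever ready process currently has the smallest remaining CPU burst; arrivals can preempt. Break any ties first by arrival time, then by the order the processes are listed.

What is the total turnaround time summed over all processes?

Gantt: | P1 0-6 | P3 6-9 | P5 9-14 | P1 14-20 | P2 20-30 | P4 30-41 |
Completion: P1=20  P2=30  P3=9  P4=41  P5=14
Turnaround (C−A): P1=20  P2=27  P3=3  P4=35  P5=7
Turnaround = completion − arrival: P1=20, P2=27, P3=3, P4=35, P5=7
Total turnaround = 20 + 27 + 3 + 35 + 7 = 92

92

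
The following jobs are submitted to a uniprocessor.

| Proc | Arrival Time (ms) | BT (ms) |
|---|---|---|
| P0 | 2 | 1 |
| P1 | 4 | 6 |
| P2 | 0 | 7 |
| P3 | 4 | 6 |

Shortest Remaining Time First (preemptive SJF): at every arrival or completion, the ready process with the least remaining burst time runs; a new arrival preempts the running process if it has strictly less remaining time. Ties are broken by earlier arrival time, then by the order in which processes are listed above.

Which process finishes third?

Timeline: | P2 0-2 | P0 2-3 | P2 3-8 | P1 8-14 | P3 14-20 |
Completion: P0=3  P1=14  P2=8  P3=20
Turnaround (C−A): P0=1  P1=10  P2=8  P3=16
Finish order: P0 → P2 → P1 → P3

P1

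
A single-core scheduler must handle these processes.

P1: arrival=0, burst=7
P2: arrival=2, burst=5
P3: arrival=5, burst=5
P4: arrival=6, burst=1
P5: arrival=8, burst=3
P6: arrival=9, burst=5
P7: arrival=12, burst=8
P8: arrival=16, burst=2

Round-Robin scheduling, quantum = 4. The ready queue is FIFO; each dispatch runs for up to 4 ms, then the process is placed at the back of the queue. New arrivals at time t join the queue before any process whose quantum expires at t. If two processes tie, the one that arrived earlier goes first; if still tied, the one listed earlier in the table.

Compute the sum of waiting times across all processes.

Schedule: | P1 0-4 | P2 4-8 | P1 8-11 | P3 11-15 | P4 15-16 | P5 16-19 | P2 19-20 | P6 20-24 | P7 24-28 | P3 28-29 | P8 29-31 | P6 31-32 | P7 32-36 |
Completion: P1=11  P2=20  P3=29  P4=16  P5=19  P6=32  P7=36  P8=31
Waiting = turnaround − burst: P1=4, P2=13, P3=19, P4=9, P5=8, P6=18, P7=16, P8=13
Total waiting = 4 + 13 + 19 + 9 + 8 + 18 + 16 + 13 = 100

100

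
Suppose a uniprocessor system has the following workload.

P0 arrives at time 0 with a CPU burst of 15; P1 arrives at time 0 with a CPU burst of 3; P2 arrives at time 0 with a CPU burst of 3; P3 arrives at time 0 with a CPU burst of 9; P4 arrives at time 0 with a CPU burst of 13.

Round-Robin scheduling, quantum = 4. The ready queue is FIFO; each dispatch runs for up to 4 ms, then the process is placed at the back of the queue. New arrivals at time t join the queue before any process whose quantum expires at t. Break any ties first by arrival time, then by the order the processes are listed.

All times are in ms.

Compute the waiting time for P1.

4

Timeline: | P0 0-4 | P1 4-7 | P2 7-10 | P3 10-14 | P4 14-18 | P0 18-22 | P3 22-26 | P4 26-30 | P0 30-34 | P3 34-35 | P4 35-39 | P0 39-42 | P4 42-43 |
Completion: P0=42  P1=7  P2=10  P3=35  P4=43
Turnaround (C−A): P0=42  P1=7  P2=10  P3=35  P4=43
Waiting(P1) = turnaround − burst = 7 − 3 = 4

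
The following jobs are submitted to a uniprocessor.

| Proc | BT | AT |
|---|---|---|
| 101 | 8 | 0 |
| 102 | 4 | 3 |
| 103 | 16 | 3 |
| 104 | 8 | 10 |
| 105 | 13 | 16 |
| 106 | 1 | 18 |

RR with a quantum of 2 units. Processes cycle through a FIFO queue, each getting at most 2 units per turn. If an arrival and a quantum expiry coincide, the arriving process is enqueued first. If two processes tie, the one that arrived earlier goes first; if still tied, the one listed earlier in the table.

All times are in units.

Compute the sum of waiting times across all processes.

Schedule: | 101 0-4 | 102 4-6 | 103 6-8 | 101 8-10 | 102 10-12 | 103 12-14 | 104 14-16 | 101 16-18 | 103 18-20 | 105 20-22 | 104 22-24 | 106 24-25 | 103 25-27 | 105 27-29 | 104 29-31 | 103 31-33 | 105 33-35 | 104 35-37 | 103 37-39 | 105 39-41 | 103 41-43 | 105 43-45 | 103 45-47 | 105 47-50 |
Completion: 101=18  102=12  103=47  104=37  105=50  106=25
Turnaround (C−A): 101=18  102=9  103=44  104=27  105=34  106=7
Waiting = turnaround − burst: 101=10, 102=5, 103=28, 104=19, 105=21, 106=6
Total waiting = 10 + 5 + 28 + 19 + 21 + 6 = 89

89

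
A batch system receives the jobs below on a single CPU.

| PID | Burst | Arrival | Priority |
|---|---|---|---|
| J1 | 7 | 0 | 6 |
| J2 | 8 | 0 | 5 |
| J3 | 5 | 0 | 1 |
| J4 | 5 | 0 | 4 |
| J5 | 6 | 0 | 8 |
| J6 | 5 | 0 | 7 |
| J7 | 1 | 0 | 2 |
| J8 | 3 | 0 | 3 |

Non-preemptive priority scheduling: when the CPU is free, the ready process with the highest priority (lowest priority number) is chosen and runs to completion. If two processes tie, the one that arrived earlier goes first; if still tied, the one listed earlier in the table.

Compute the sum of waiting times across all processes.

Timeline: | J3 0-5 | J7 5-6 | J8 6-9 | J4 9-14 | J2 14-22 | J1 22-29 | J6 29-34 | J5 34-40 |
Completion: J1=29  J2=22  J3=5  J4=14  J5=40  J6=34  J7=6  J8=9
Turnaround (C−A): J1=29  J2=22  J3=5  J4=14  J5=40  J6=34  J7=6  J8=9
Waiting = turnaround − burst: J1=22, J2=14, J3=0, J4=9, J5=34, J6=29, J7=5, J8=6
Total waiting = 22 + 14 + 0 + 9 + 34 + 29 + 5 + 6 = 119

119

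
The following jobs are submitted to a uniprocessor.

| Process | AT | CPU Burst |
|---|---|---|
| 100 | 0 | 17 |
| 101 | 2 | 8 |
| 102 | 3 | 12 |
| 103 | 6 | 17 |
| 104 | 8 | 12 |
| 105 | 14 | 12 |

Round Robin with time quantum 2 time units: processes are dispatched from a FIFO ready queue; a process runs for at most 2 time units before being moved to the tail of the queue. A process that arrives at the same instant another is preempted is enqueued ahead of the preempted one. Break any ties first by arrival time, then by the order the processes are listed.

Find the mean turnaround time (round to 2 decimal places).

Timeline: | 100 0-2 | 101 2-4 | 100 4-6 | 102 6-8 | 101 8-10 | 103 10-12 | 100 12-14 | 104 14-16 | 102 16-18 | 101 18-20 | 103 20-22 | 105 22-24 | 100 24-26 | 104 26-28 | 102 28-30 | 101 30-32 | 103 32-34 | 105 34-36 | 100 36-38 | 104 38-40 | 102 40-42 | 103 42-44 | 105 44-46 | 100 46-48 | 104 48-50 | 102 50-52 | 103 52-54 | 105 54-56 | 100 56-58 | 104 58-60 | 102 60-62 | 103 62-64 | 105 64-66 | 100 66-68 | 104 68-70 | 103 70-72 | 105 72-74 | 100 74-75 | 103 75-78 |
Completion: 100=75  101=32  102=62  103=78  104=70  105=74
Turnaround (C−A): 100=75  101=30  102=59  103=72  104=62  105=60
Turnaround times: 100=75, 101=30, 102=59, 103=72, 104=62, 105=60
Average turnaround = (75+30+59+72+62+60) / 6 = 358/6 = 59.67

59.67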